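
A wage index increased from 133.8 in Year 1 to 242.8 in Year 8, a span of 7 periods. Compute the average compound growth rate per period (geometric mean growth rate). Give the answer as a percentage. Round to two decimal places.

8.89%

Growth factor = (242.8/133.8)^(1/7) = (1.814649)^(1/7) = 1.088856
Growth rate = 1.088856 − 1 = 0.088856 = 8.8856%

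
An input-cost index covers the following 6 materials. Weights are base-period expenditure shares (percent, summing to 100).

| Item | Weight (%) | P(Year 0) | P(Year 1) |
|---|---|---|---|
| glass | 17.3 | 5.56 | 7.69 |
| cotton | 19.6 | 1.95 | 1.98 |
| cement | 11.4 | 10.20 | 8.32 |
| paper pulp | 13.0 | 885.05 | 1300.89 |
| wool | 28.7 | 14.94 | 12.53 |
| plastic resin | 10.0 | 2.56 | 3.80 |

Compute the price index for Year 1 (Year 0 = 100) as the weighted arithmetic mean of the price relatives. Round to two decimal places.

111.15

glass: 17.3 × (7.69/5.56) = 17.3 × 1.383094 = 23.9275
cotton: 19.6 × (1.98/1.95) = 19.6 × 1.015385 = 19.9015
cement: 11.4 × (8.32/10.20) = 11.4 × 0.815686 = 9.2988
paper pulp: 13.0 × (1300.89/885.05) = 13.0 × 1.469849 = 19.1080
wool: 28.7 × (12.53/14.94) = 28.7 × 0.838688 = 24.0703
plastic resin: 10.0 × (3.80/2.56) = 10.0 × 1.484375 = 14.8438
Index = Σ wᵢ·(p₁ᵢ/p₀ᵢ) = 23.9275 + 19.9015 + 9.2988 + 19.1080 + 24.0703 + 14.8438 = 111.1500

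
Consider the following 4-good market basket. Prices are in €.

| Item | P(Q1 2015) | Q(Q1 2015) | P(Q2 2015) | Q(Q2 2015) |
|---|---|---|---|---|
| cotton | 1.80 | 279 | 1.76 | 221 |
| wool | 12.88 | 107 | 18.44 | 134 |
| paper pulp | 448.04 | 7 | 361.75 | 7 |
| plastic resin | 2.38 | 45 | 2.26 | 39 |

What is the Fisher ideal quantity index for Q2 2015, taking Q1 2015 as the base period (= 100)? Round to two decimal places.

105.97

Laspeyres component (base-period weights):
ΣP(Q1 2015)Q(Q2 2015) = 1.80×221 + 12.88×134 + 448.04×7 + 2.38×39 = 397.8 + 1725.92 + 3136.28 + 92.82 = 5352.82
ΣP(Q1 2015)Q(Q1 2015) = 1.80×279 + 12.88×107 + 448.04×7 + 2.38×45 = 502.2 + 1378.16 + 3136.28 + 107.1 = 5123.74
L = 5352.82 / 5123.74 × 100 = 104.4710
Paasche component (current-period weights):
ΣP(Q2 2015)Q(Q2 2015) = 1.76×221 + 18.44×134 + 361.75×7 + 2.26×39 = 388.96 + 2470.96 + 2532.25 + 88.14 = 5480.31
ΣP(Q2 2015)Q(Q1 2015) = 1.76×279 + 18.44×107 + 361.75×7 + 2.26×45 = 491.04 + 1973.08 + 2532.25 + 101.7 = 5098.07
P = 5480.31 / 5098.07 × 100 = 107.4977
Fisher = √(L × P) = √(104.4710 × 107.4977) = 105.9735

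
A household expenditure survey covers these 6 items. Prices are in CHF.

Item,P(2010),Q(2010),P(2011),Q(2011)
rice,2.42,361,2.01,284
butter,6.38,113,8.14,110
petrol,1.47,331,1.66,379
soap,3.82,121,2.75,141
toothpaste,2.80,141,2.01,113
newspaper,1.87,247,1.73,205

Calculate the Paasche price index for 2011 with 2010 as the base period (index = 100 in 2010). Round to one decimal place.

Paasche price index uses current-period quantities as weights.
ΣP(2011)·Q(2011) = 2.01×284 + 8.14×110 + 1.66×379 + 2.75×141 + 2.01×113 + 1.73×205 = 570.84 + 895.4 + 629.14 + 387.75 + 227.13 + 354.65 = 3064.91
ΣP(2010)·Q(2011) = 2.42×284 + 6.38×110 + 1.47×379 + 3.82×141 + 2.80×113 + 1.87×205 = 687.28 + 701.8 + 557.13 + 538.62 + 316.4 + 383.35 = 3184.58
Index = 3064.91 / 3184.58 × 100 = 96.2422

96.2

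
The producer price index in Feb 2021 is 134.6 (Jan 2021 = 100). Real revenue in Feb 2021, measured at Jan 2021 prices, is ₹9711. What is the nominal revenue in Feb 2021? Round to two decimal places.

Nominal = Real × (Index/100) = 9711 × (134.6/100)
        = 9711 × 1.346 = 13071.0060

13071.01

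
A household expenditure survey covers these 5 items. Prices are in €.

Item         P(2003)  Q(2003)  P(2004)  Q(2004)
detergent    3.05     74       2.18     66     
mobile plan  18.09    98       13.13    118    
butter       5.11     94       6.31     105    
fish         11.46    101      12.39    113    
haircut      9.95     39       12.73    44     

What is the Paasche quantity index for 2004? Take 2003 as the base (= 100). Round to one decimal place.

113.9

Paasche quantity index uses current-period prices as weights.
ΣP(2004)·Q(2004) = 2.18×66 + 13.13×118 + 6.31×105 + 12.39×113 + 12.73×44 = 143.88 + 1549.34 + 662.55 + 1400.07 + 560.12 = 4315.96
ΣP(2004)·Q(2003) = 2.18×74 + 13.13×98 + 6.31×94 + 12.39×101 + 12.73×39 = 161.32 + 1286.74 + 593.14 + 1251.39 + 496.47 = 3789.06
Index = 4315.96 / 3789.06 × 100 = 113.9058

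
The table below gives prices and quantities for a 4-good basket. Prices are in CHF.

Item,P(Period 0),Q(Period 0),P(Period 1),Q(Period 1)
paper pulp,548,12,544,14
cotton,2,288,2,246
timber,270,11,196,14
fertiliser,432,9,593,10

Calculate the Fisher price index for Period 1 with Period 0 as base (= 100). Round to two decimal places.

Laspeyres component (base-period weights):
ΣP(Period 1)Q(Period 0) = 544×12 + 2×288 + 196×11 + 593×9 = 6528 + 576 + 2156 + 5337 = 14597
ΣP(Period 0)Q(Period 0) = 548×12 + 2×288 + 270×11 + 432×9 = 6576 + 576 + 2970 + 3888 = 14010
L = 14597 / 14010 × 100 = 104.1899
Paasche component (current-period weights):
ΣP(Period 1)Q(Period 1) = 544×14 + 2×246 + 196×14 + 593×10 = 7616 + 492 + 2744 + 5930 = 16782
ΣP(Period 0)Q(Period 1) = 548×14 + 2×246 + 270×14 + 432×10 = 7672 + 492 + 3780 + 4320 = 16264
P = 16782 / 16264 × 100 = 103.1849
Fisher = √(L × P) = √(104.1899 × 103.1849) = 103.6862

103.69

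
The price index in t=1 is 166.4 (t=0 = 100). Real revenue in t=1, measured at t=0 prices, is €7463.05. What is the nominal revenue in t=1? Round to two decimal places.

Nominal = Real × (Index/100) = 7463.05 × (166.4/100)
        = 7463.05 × 1.664 = 12418.5152

12418.52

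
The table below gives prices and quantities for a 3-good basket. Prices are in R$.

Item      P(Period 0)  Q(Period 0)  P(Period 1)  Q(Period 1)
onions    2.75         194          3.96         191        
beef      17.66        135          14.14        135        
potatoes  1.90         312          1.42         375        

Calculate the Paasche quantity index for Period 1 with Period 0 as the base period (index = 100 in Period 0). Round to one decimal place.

Paasche quantity index uses current-period prices as weights.
ΣP(Period 1)·Q(Period 1) = 3.96×191 + 14.14×135 + 1.42×375 = 756.36 + 1908.9 + 532.5 = 3197.76
ΣP(Period 1)·Q(Period 0) = 3.96×194 + 14.14×135 + 1.42×312 = 768.24 + 1908.9 + 443.04 = 3120.18
Index = 3197.76 / 3120.18 × 100 = 102.4864

102.5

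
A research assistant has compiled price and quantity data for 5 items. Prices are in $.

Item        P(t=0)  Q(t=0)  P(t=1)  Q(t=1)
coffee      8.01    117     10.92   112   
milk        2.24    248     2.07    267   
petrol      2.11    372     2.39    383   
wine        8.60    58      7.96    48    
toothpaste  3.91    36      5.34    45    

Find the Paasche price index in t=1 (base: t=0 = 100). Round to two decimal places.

Paasche price index uses current-period quantities as weights.
ΣP(t=1)·Q(t=1) = 10.92×112 + 2.07×267 + 2.39×383 + 7.96×48 + 5.34×45 = 1223.04 + 552.69 + 915.37 + 382.08 + 240.3 = 3313.48
ΣP(t=0)·Q(t=1) = 8.01×112 + 2.24×267 + 2.11×383 + 8.60×48 + 3.91×45 = 897.12 + 598.08 + 808.13 + 412.8 + 175.95 = 2892.08
Index = 3313.48 / 2892.08 × 100 = 114.5708

114.57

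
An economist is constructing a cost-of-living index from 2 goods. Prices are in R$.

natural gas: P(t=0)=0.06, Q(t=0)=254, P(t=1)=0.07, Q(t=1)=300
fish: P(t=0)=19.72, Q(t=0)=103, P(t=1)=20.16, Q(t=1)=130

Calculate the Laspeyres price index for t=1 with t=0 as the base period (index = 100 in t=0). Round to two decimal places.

102.34

Laspeyres price index uses base-period quantities as weights.
ΣP(t=1)·Q(t=0) = 0.07×254 + 20.16×103 = 17.78 + 2076.48 = 2094.26
ΣP(t=0)·Q(t=0) = 0.06×254 + 19.72×103 = 15.24 + 2031.16 = 2046.4
Index = 2094.26 / 2046.4 × 100 = 102.3387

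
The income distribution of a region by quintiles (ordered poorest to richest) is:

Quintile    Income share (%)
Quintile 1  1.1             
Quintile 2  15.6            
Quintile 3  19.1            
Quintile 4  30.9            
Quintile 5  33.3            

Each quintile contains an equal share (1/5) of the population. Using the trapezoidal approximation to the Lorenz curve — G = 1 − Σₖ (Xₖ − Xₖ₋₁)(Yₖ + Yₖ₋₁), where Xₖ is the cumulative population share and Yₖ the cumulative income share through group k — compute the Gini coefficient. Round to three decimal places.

Cumulative income shares Yₖ: 0.0110, 0.1670, 0.3580, 0.6670, 1.0000
Σ (Xₖ−Xₖ₋₁)(Yₖ+Yₖ₋₁) = (1/5)(0.0110+0.0000) + (1/5)(0.1670+0.0110) + (1/5)(0.3580+0.1670) + (1/5)(0.6670+0.3580) + (1/5)(1.0000+0.6670)
  = 0.0022 + 0.0356 + 0.1050 + 0.2050 + 0.3334 = 0.6812
G = 1 − 0.6812 = 0.3188

0.319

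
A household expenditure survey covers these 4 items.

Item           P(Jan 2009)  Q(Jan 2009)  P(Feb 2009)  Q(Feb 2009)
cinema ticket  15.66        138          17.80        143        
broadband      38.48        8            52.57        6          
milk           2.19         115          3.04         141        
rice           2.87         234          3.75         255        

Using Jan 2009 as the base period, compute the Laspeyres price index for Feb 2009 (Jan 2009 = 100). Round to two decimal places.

Laspeyres price index uses base-period quantities as weights.
ΣP(Feb 2009)·Q(Jan 2009) = 17.80×138 + 52.57×8 + 3.04×115 + 3.75×234 = 2456.4 + 420.56 + 349.6 + 877.5 = 4104.06
ΣP(Jan 2009)·Q(Jan 2009) = 15.66×138 + 38.48×8 + 2.19×115 + 2.87×234 = 2161.08 + 307.84 + 251.85 + 671.58 = 3392.35
Index = 4104.06 / 3392.35 × 100 = 120.9799

120.98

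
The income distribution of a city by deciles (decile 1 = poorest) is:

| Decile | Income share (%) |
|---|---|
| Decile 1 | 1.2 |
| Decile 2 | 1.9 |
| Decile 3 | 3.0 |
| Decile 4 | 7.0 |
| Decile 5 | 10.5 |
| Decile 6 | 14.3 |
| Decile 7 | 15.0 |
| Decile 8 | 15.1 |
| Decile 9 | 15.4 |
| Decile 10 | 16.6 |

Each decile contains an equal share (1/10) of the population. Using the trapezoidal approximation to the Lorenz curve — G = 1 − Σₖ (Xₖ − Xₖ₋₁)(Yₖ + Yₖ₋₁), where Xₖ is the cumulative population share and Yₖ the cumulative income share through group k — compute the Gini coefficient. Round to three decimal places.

0.321

Cumulative income shares Yₖ: 0.0120, 0.0310, 0.0610, 0.1310, 0.2360, 0.3790, 0.5290, 0.6800, 0.8340, 1.0000
Σ (Xₖ−Xₖ₋₁)(Yₖ+Yₖ₋₁) = (1/10)(0.0120+0.0000) + (1/10)(0.0310+0.0120) + (1/10)(0.0610+0.0310) + (1/10)(0.1310+0.0610) + (1/10)(0.2360+0.1310) + (1/10)(0.3790+0.2360) + (1/10)(0.5290+0.3790) + (1/10)(0.6800+0.5290) + (1/10)(0.8340+0.6800) + (1/10)(1.0000+0.8340)
  = 0.0012 + 0.0043 + 0.0092 + 0.0192 + 0.0367 + 0.0615 + 0.0908 + 0.1209 + 0.1514 + 0.1834 = 0.6786
G = 1 − 0.6786 = 0.3214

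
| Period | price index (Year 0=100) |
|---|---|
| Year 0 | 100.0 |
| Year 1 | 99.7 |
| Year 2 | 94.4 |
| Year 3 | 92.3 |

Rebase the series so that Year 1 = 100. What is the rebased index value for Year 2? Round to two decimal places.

94.68

Rebased(Year 2) = 94.4 / 99.7 × 100 = 94.6841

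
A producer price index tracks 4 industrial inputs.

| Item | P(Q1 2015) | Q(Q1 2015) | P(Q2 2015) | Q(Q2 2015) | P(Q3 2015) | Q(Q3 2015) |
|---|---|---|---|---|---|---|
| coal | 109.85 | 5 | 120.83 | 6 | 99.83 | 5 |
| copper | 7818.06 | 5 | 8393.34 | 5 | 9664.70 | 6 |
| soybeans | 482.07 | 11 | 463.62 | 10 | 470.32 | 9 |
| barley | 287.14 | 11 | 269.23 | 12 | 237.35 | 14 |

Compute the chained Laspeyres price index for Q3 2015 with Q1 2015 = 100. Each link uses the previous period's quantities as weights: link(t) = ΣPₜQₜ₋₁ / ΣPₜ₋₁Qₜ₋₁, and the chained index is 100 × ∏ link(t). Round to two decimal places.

117.58

Link Q1 2015→Q2 2015:
ΣP(Q2 2015)Q(Q1 2015) = 120.83×5 + 8393.34×5 + 463.62×11 + 269.23×11 = 604.15 + 41966.7 + 5099.82 + 2961.53 = 50632.2
ΣP(Q1 2015)Q(Q1 2015) = 109.85×5 + 7818.06×5 + 482.07×11 + 287.14×11 = 549.25 + 39090.3 + 5302.77 + 3158.54 = 48100.86
link = 50632.2/48100.86 = 1.052626
Link Q2 2015→Q3 2015:
ΣP(Q3 2015)Q(Q2 2015) = 99.83×6 + 9664.70×5 + 470.32×10 + 237.35×12 = 598.98 + 48323.5 + 4703.2 + 2848.2 = 56473.88
ΣP(Q2 2015)Q(Q2 2015) = 120.83×6 + 8393.34×5 + 463.62×10 + 269.23×12 = 724.98 + 41966.7 + 4636.2 + 3230.76 = 50558.64
link = 56473.88/50558.64 = 1.116998
Chained index = 100 × 1.052626 × 1.116998 = 117.5780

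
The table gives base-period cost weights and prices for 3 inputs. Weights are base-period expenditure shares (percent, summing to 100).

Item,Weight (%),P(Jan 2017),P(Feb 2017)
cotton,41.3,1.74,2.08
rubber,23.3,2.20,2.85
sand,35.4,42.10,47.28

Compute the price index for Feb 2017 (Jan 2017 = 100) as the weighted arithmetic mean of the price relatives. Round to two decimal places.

119.31

cotton: 41.3 × (2.08/1.74) = 41.3 × 1.195402 = 49.3701
rubber: 23.3 × (2.85/2.20) = 23.3 × 1.295455 = 30.1841
sand: 35.4 × (47.28/42.10) = 35.4 × 1.123040 = 39.7556
Index = Σ wᵢ·(p₁ᵢ/p₀ᵢ) = 49.3701 + 30.1841 + 39.7556 = 119.3098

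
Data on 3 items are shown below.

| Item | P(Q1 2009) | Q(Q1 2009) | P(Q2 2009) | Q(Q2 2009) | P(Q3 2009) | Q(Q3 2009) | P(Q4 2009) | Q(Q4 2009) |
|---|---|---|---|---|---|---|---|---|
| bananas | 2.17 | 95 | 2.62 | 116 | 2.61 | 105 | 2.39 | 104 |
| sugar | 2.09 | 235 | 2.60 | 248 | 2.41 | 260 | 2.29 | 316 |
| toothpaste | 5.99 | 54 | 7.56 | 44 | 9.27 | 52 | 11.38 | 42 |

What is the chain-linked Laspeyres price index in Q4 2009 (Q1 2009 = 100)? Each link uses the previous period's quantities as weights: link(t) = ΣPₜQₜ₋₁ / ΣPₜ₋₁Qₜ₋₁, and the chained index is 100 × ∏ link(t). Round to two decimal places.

131.93

Link Q1 2009→Q2 2009:
ΣP(Q2 2009)Q(Q1 2009) = 2.62×95 + 2.60×235 + 7.56×54 = 248.9 + 611 + 408.24 = 1268.14
ΣP(Q1 2009)Q(Q1 2009) = 2.17×95 + 2.09×235 + 5.99×54 = 206.15 + 491.15 + 323.46 = 1020.76
link = 1268.14/1020.76 = 1.242349
Link Q2 2009→Q3 2009:
ΣP(Q3 2009)Q(Q2 2009) = 2.61×116 + 2.41×248 + 9.27×44 = 302.76 + 597.68 + 407.88 = 1308.32
ΣP(Q2 2009)Q(Q2 2009) = 2.62×116 + 2.60×248 + 7.56×44 = 303.92 + 644.8 + 332.64 = 1281.36
link = 1308.32/1281.36 = 1.021040
Link Q3 2009→Q4 2009:
ΣP(Q4 2009)Q(Q3 2009) = 2.39×105 + 2.29×260 + 11.38×52 = 250.95 + 595.4 + 591.76 = 1438.11
ΣP(Q3 2009)Q(Q3 2009) = 2.61×105 + 2.41×260 + 9.27×52 = 274.05 + 626.6 + 482.04 = 1382.69
link = 1438.11/1382.69 = 1.040081
Chained index = 100 × 1.242349 × 1.021040 × 1.040081 = 131.9331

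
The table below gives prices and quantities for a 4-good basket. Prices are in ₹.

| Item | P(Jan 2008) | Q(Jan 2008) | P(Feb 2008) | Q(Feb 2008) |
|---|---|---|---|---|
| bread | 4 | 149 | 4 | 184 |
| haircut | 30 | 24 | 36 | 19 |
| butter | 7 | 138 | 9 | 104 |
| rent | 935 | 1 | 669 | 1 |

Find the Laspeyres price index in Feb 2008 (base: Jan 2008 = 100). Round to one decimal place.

104.8

Laspeyres price index uses base-period quantities as weights.
ΣP(Feb 2008)·Q(Jan 2008) = 4×149 + 36×24 + 9×138 + 669×1 = 596 + 864 + 1242 + 669 = 3371
ΣP(Jan 2008)·Q(Jan 2008) = 4×149 + 30×24 + 7×138 + 935×1 = 596 + 720 + 966 + 935 = 3217
Index = 3371 / 3217 × 100 = 104.7871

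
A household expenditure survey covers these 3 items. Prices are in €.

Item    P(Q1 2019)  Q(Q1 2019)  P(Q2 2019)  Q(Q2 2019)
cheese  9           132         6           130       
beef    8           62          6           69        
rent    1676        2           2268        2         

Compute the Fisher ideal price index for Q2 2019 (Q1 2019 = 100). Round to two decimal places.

Laspeyres component (base-period weights):
ΣP(Q2 2019)Q(Q1 2019) = 6×132 + 6×62 + 2268×2 = 792 + 372 + 4536 = 5700
ΣP(Q1 2019)Q(Q1 2019) = 9×132 + 8×62 + 1676×2 = 1188 + 496 + 3352 = 5036
L = 5700 / 5036 × 100 = 113.1851
Paasche component (current-period weights):
ΣP(Q2 2019)Q(Q2 2019) = 6×130 + 6×69 + 2268×2 = 780 + 414 + 4536 = 5730
ΣP(Q1 2019)Q(Q2 2019) = 9×130 + 8×69 + 1676×2 = 1170 + 552 + 3352 = 5074
P = 5730 / 5074 × 100 = 112.9287
Fisher = √(L × P) = √(113.1851 × 112.9287) = 113.0568

113.06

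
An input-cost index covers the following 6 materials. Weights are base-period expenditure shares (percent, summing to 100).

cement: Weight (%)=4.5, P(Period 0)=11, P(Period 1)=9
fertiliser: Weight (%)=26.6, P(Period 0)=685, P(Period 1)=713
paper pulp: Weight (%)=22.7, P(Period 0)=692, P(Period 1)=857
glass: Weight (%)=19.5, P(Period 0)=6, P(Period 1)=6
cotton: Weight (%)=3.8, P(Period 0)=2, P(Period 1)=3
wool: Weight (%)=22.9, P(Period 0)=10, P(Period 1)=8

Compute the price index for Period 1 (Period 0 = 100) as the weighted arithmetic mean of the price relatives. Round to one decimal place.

103.0

cement: 4.5 × (9/11) = 4.5 × 0.818182 = 3.6818
fertiliser: 26.6 × (713/685) = 26.6 × 1.040876 = 27.6873
paper pulp: 22.7 × (857/692) = 22.7 × 1.238439 = 28.1126
glass: 19.5 × (6/6) = 19.5 × 1.000000 = 19.5000
cotton: 3.8 × (3/2) = 3.8 × 1.500000 = 5.7000
wool: 22.9 × (8/10) = 22.9 × 0.800000 = 18.3200
Index = Σ wᵢ·(p₁ᵢ/p₀ᵢ) = 3.6818 + 27.6873 + 28.1126 + 19.5000 + 5.7000 + 18.3200 = 103.0017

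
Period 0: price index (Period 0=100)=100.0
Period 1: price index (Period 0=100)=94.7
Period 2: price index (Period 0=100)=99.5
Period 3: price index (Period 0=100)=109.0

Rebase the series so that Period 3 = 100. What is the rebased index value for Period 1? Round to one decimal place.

Rebased(Period 1) = 94.7 / 109.0 × 100 = 86.8807

86.9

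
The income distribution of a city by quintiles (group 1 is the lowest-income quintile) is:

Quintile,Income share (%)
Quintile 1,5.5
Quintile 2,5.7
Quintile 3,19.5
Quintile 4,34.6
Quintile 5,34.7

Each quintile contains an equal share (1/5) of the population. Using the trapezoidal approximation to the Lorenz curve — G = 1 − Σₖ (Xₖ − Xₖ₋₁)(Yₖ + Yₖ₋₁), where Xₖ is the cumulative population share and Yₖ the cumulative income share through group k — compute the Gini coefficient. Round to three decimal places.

Cumulative income shares Yₖ: 0.0550, 0.1120, 0.3070, 0.6530, 1.0000
Σ (Xₖ−Xₖ₋₁)(Yₖ+Yₖ₋₁) = (1/5)(0.0550+0.0000) + (1/5)(0.1120+0.0550) + (1/5)(0.3070+0.1120) + (1/5)(0.6530+0.3070) + (1/5)(1.0000+0.6530)
  = 0.0110 + 0.0334 + 0.0838 + 0.1920 + 0.3306 = 0.6508
G = 1 − 0.6508 = 0.3492

0.349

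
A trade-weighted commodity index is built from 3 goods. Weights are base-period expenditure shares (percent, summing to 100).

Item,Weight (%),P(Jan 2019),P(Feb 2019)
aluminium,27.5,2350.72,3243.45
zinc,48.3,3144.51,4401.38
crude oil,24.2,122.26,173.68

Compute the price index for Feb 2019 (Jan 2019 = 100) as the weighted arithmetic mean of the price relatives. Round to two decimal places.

aluminium: 27.5 × (3243.45/2350.72) = 27.5 × 1.379769 = 37.9436
zinc: 48.3 × (4401.38/3144.51) = 48.3 × 1.399703 = 67.6057
crude oil: 24.2 × (173.68/122.26) = 24.2 × 1.420579 = 34.3780
Index = Σ wᵢ·(p₁ᵢ/p₀ᵢ) = 37.9436 + 67.6057 + 34.3780 = 139.9273

139.93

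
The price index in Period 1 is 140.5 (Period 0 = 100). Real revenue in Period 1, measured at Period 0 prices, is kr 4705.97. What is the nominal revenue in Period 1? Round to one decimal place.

Nominal = Real × (Index/100) = 4705.97 × (140.5/100)
        = 4705.97 × 1.405 = 6611.8879

6611.9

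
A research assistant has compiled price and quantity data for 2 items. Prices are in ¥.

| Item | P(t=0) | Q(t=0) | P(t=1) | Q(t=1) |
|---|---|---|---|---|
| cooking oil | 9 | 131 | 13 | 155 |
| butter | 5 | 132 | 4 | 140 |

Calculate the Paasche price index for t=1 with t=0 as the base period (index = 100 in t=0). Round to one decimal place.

Paasche price index uses current-period quantities as weights.
ΣP(t=1)·Q(t=1) = 13×155 + 4×140 = 2015 + 560 = 2575
ΣP(t=0)·Q(t=1) = 9×155 + 5×140 = 1395 + 700 = 2095
Index = 2575 / 2095 × 100 = 122.9117

122.9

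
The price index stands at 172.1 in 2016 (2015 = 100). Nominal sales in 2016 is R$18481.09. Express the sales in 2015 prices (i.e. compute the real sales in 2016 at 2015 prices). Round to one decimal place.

Real = Nominal ÷ (Index/100) = 18481.09 ÷ (172.1/100)
     = 18481.09 ÷ 1.721 = 10738.5764

10738.6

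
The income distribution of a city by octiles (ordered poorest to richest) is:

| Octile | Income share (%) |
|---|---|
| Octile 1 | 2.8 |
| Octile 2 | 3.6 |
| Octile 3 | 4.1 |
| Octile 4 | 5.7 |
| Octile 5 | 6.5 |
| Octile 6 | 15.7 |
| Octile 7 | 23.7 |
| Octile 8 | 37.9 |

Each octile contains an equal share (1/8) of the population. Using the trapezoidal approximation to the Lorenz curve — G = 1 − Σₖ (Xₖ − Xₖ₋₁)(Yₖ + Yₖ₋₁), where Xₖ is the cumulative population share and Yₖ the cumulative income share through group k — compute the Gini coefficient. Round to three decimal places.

Cumulative income shares Yₖ: 0.0280, 0.0640, 0.1050, 0.1620, 0.2270, 0.3840, 0.6210, 1.0000
Σ (Xₖ−Xₖ₋₁)(Yₖ+Yₖ₋₁) = (1/8)(0.0280+0.0000) + (1/8)(0.0640+0.0280) + (1/8)(0.1050+0.0640) + (1/8)(0.1620+0.1050) + (1/8)(0.2270+0.1620) + (1/8)(0.3840+0.2270) + (1/8)(0.6210+0.3840) + (1/8)(1.0000+0.6210)
  = 0.0035 + 0.0115 + 0.0211 + 0.0334 + 0.0486 + 0.0764 + 0.1256 + 0.2026 = 0.5227
G = 1 − 0.5227 = 0.4773

0.477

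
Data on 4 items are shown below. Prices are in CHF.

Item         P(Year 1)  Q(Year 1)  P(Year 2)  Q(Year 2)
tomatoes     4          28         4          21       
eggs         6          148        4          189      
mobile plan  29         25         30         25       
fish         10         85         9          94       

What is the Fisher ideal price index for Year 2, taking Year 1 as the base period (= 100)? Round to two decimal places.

85.33

Laspeyres component (base-period weights):
ΣP(Year 2)Q(Year 1) = 4×28 + 4×148 + 30×25 + 9×85 = 112 + 592 + 750 + 765 = 2219
ΣP(Year 1)Q(Year 1) = 4×28 + 6×148 + 29×25 + 10×85 = 112 + 888 + 725 + 850 = 2575
L = 2219 / 2575 × 100 = 86.1748
Paasche component (current-period weights):
ΣP(Year 2)Q(Year 2) = 4×21 + 4×189 + 30×25 + 9×94 = 84 + 756 + 750 + 846 = 2436
ΣP(Year 1)Q(Year 2) = 4×21 + 6×189 + 29×25 + 10×94 = 84 + 1134 + 725 + 940 = 2883
P = 2436 / 2883 × 100 = 84.4953
Fisher = √(L × P) = √(86.1748 × 84.4953) = 85.3309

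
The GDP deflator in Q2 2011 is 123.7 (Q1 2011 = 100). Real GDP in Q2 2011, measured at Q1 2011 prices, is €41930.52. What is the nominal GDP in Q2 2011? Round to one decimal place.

Nominal = Real × (Index/100) = 41930.52 × (123.7/100)
        = 41930.52 × 1.237 = 51868.0532

51868.1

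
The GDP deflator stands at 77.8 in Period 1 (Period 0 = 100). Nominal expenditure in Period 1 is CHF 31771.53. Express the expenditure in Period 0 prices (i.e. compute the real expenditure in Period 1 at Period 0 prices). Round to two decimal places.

40837.44

Real = Nominal ÷ (Index/100) = 31771.53 ÷ (77.8/100)
     = 31771.53 ÷ 0.778 = 40837.4422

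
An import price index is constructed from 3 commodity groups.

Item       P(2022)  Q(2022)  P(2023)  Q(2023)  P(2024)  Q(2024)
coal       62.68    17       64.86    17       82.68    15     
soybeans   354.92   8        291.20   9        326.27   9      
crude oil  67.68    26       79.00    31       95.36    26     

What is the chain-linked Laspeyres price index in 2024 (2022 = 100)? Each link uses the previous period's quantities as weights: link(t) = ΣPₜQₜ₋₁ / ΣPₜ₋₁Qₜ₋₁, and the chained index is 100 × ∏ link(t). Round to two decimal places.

114.51

Link 2022→2023:
ΣP(2023)Q(2022) = 64.86×17 + 291.20×8 + 79.00×26 = 1102.62 + 2329.6 + 2054 = 5486.22
ΣP(2022)Q(2022) = 62.68×17 + 354.92×8 + 67.68×26 = 1065.56 + 2839.36 + 1759.68 = 5664.6
link = 5486.22/5664.6 = 0.968510
Link 2023→2024:
ΣP(2024)Q(2023) = 82.68×17 + 326.27×9 + 95.36×31 = 1405.56 + 2936.43 + 2956.16 = 7298.15
ΣP(2023)Q(2023) = 64.86×17 + 291.20×9 + 79.00×31 = 1102.62 + 2620.8 + 2449 = 6172.42
link = 7298.15/6172.42 = 1.182381
Chained index = 100 × 0.968510 × 1.182381 = 114.5147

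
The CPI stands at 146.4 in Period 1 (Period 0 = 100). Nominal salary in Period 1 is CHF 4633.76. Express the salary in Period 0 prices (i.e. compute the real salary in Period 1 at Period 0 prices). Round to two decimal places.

Real = Nominal ÷ (Index/100) = 4633.76 ÷ (146.4/100)
     = 4633.76 ÷ 1.464 = 3165.1366

3165.14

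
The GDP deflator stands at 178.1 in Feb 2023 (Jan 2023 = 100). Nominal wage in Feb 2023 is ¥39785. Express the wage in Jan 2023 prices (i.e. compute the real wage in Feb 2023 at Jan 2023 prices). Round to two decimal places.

Real = Nominal ÷ (Index/100) = 39785 ÷ (178.1/100)
     = 39785 ÷ 1.781 = 22338.5738

22338.57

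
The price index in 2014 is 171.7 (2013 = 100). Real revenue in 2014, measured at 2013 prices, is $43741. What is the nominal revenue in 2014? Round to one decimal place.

Nominal = Real × (Index/100) = 43741 × (171.7/100)
        = 43741 × 1.717 = 75103.2970

75103.3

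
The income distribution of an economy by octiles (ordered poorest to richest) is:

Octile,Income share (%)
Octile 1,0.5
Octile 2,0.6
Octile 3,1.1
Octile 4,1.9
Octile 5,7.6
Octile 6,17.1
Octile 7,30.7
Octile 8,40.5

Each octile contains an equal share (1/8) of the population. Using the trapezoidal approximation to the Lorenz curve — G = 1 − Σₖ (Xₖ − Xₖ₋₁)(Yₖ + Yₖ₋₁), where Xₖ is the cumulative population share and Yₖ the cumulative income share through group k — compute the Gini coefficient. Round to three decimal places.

0.605

Cumulative income shares Yₖ: 0.0050, 0.0110, 0.0220, 0.0410, 0.1170, 0.2880, 0.5950, 1.0000
Σ (Xₖ−Xₖ₋₁)(Yₖ+Yₖ₋₁) = (1/8)(0.0050+0.0000) + (1/8)(0.0110+0.0050) + (1/8)(0.0220+0.0110) + (1/8)(0.0410+0.0220) + (1/8)(0.1170+0.0410) + (1/8)(0.2880+0.1170) + (1/8)(0.5950+0.2880) + (1/8)(1.0000+0.5950)
  = 0.0006 + 0.0020 + 0.0041 + 0.0079 + 0.0197 + 0.0506 + 0.1104 + 0.1994 = 0.3947
G = 1 − 0.3947 = 0.6053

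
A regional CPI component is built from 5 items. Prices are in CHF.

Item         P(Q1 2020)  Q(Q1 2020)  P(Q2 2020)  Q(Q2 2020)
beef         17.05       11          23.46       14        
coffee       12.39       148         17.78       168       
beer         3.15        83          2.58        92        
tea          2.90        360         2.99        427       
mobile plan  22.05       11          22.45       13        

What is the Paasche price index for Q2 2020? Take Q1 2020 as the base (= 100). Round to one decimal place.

123.9

Paasche price index uses current-period quantities as weights.
ΣP(Q2 2020)·Q(Q2 2020) = 23.46×14 + 17.78×168 + 2.58×92 + 2.99×427 + 22.45×13 = 328.44 + 2987.04 + 237.36 + 1276.73 + 291.85 = 5121.42
ΣP(Q1 2020)·Q(Q2 2020) = 17.05×14 + 12.39×168 + 3.15×92 + 2.90×427 + 22.05×13 = 238.7 + 2081.52 + 289.8 + 1238.3 + 286.65 = 4134.97
Index = 5121.42 / 4134.97 × 100 = 123.8563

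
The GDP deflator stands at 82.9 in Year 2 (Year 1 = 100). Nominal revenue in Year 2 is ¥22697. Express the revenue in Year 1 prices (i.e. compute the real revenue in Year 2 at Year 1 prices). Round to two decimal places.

27378.77

Real = Nominal ÷ (Index/100) = 22697 ÷ (82.9/100)
     = 22697 ÷ 0.829 = 27378.7696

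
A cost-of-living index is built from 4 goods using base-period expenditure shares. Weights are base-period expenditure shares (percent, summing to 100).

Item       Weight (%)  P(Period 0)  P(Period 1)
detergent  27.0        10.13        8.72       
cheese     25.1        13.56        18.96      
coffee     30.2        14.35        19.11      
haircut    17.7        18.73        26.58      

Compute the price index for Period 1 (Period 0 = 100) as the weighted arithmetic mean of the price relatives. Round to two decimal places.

detergent: 27.0 × (8.72/10.13) = 27.0 × 0.860809 = 23.2419
cheese: 25.1 × (18.96/13.56) = 25.1 × 1.398230 = 35.0956
coffee: 30.2 × (19.11/14.35) = 30.2 × 1.331707 = 40.2176
haircut: 17.7 × (26.58/18.73) = 17.7 × 1.419114 = 25.1183
Index = Σ wᵢ·(p₁ᵢ/p₀ᵢ) = 23.2419 + 35.0956 + 40.2176 + 25.1183 = 123.6733

123.67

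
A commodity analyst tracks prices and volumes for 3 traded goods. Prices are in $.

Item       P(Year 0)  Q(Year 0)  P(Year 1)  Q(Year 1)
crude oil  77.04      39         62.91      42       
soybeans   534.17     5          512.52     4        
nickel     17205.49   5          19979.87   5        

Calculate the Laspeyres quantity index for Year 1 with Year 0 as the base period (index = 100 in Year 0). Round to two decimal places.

Laspeyres quantity index uses base-period prices as weights.
ΣP(Year 0)·Q(Year 1) = 77.04×42 + 534.17×4 + 17205.49×5 = 3235.68 + 2136.68 + 86027.45 = 91399.81
ΣP(Year 0)·Q(Year 0) = 77.04×39 + 534.17×5 + 17205.49×5 = 3004.56 + 2670.85 + 86027.45 = 91702.86
Index = 91399.81 / 91702.86 × 100 = 99.6695

99.67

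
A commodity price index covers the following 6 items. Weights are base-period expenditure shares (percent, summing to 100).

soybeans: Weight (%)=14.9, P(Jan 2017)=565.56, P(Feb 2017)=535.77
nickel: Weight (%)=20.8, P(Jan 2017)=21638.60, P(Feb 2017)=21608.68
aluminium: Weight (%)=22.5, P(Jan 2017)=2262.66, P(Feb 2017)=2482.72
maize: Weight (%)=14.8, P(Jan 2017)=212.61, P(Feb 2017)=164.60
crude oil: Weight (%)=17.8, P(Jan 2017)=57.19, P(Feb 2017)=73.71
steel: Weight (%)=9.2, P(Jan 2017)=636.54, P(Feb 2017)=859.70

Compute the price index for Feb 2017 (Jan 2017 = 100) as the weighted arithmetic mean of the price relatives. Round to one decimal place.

soybeans: 14.9 × (535.77/565.56) = 14.9 × 0.947327 = 14.1152
nickel: 20.8 × (21608.68/21638.60) = 20.8 × 0.998617 = 20.7712
aluminium: 22.5 × (2482.72/2262.66) = 22.5 × 1.097257 = 24.6883
maize: 14.8 × (164.60/212.61) = 14.8 × 0.774187 = 11.4580
crude oil: 17.8 × (73.71/57.19) = 17.8 × 1.288862 = 22.9417
steel: 9.2 × (859.70/636.54) = 9.2 × 1.350583 = 12.4254
Index = Σ wᵢ·(p₁ᵢ/p₀ᵢ) = 14.1152 + 20.7712 + 24.6883 + 11.4580 + 22.9417 + 12.4254 = 106.3998

106.4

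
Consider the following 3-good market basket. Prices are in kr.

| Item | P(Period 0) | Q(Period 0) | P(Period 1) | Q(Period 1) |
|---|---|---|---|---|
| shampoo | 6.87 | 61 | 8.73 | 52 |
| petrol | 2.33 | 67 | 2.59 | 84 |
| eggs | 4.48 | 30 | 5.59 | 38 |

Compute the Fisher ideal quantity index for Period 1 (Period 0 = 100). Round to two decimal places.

101.54

Laspeyres component (base-period weights):
ΣP(Period 0)Q(Period 1) = 6.87×52 + 2.33×84 + 4.48×38 = 357.24 + 195.72 + 170.24 = 723.2
ΣP(Period 0)Q(Period 0) = 6.87×61 + 2.33×67 + 4.48×30 = 419.07 + 156.11 + 134.4 = 709.58
L = 723.2 / 709.58 × 100 = 101.9194
Paasche component (current-period weights):
ΣP(Period 1)Q(Period 1) = 8.73×52 + 2.59×84 + 5.59×38 = 453.96 + 217.56 + 212.42 = 883.94
ΣP(Period 1)Q(Period 0) = 8.73×61 + 2.59×67 + 5.59×30 = 532.53 + 173.53 + 167.7 = 873.76
P = 883.94 / 873.76 × 100 = 101.1651
Fisher = √(L × P) = √(101.9194 × 101.1651) = 101.5416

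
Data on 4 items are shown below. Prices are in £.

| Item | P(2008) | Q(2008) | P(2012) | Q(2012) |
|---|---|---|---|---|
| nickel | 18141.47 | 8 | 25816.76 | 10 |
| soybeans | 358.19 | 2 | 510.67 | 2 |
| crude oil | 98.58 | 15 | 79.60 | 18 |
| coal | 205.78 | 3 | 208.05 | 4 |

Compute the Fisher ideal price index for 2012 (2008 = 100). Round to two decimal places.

141.53

Laspeyres component (base-period weights):
ΣP(2012)Q(2008) = 25816.76×8 + 510.67×2 + 79.60×15 + 208.05×3 = 206534.08 + 1021.34 + 1194 + 624.15 = 209373.57
ΣP(2008)Q(2008) = 18141.47×8 + 358.19×2 + 98.58×15 + 205.78×3 = 145131.76 + 716.38 + 1478.7 + 617.34 = 147944.18
L = 209373.57 / 147944.18 × 100 = 141.5220
Paasche component (current-period weights):
ΣP(2012)Q(2012) = 25816.76×10 + 510.67×2 + 79.60×18 + 208.05×4 = 258167.6 + 1021.34 + 1432.8 + 832.2 = 261453.94
ΣP(2008)Q(2012) = 18141.47×10 + 358.19×2 + 98.58×18 + 205.78×4 = 181414.7 + 716.38 + 1774.44 + 823.12 = 184728.64
P = 261453.94 / 184728.64 × 100 = 141.5341
Fisher = √(L × P) = √(141.5220 × 141.5341) = 141.5280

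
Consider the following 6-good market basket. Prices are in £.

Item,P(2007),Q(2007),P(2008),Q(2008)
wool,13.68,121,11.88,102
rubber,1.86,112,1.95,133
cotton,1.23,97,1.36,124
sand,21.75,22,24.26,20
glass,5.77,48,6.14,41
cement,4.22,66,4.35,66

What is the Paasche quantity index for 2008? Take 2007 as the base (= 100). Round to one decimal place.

Paasche quantity index uses current-period prices as weights.
ΣP(2008)·Q(2008) = 11.88×102 + 1.95×133 + 1.36×124 + 24.26×20 + 6.14×41 + 4.35×66 = 1211.76 + 259.35 + 168.64 + 485.2 + 251.74 + 287.1 = 2663.79
ΣP(2008)·Q(2007) = 11.88×121 + 1.95×112 + 1.36×97 + 24.26×22 + 6.14×48 + 4.35×66 = 1437.48 + 218.4 + 131.92 + 533.72 + 294.72 + 287.1 = 2903.34
Index = 2663.79 / 2903.34 × 100 = 91.7492

91.7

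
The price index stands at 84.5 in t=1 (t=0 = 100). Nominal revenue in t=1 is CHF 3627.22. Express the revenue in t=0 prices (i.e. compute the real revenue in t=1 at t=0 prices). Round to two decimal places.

4292.57

Real = Nominal ÷ (Index/100) = 3627.22 ÷ (84.5/100)
     = 3627.22 ÷ 0.845 = 4292.5680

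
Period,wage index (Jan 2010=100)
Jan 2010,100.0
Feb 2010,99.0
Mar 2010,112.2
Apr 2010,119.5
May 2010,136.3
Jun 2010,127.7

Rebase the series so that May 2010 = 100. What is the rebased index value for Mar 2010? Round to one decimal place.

82.3

Rebased(Mar 2010) = 112.2 / 136.3 × 100 = 82.3184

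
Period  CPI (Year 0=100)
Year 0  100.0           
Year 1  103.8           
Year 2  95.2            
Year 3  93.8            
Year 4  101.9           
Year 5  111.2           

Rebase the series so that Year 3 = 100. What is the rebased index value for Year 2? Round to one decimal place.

101.5

Rebased(Year 2) = 95.2 / 93.8 × 100 = 101.4925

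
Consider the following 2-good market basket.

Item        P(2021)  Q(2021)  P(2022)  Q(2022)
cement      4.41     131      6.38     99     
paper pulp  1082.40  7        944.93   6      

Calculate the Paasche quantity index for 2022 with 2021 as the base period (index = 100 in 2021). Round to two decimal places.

Paasche quantity index uses current-period prices as weights.
ΣP(2022)·Q(2022) = 6.38×99 + 944.93×6 = 631.62 + 5669.58 = 6301.2
ΣP(2022)·Q(2021) = 6.38×131 + 944.93×7 = 835.78 + 6614.51 = 7450.29
Index = 6301.2 / 7450.29 × 100 = 84.5766

84.58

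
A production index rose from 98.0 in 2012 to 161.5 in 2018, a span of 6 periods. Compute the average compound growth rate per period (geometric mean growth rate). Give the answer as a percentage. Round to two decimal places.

Growth factor = (161.5/98.0)^(1/6) = (1.647959)^(1/6) = 1.086820
Growth rate = 1.086820 − 1 = 0.086820 = 8.6820%

8.68%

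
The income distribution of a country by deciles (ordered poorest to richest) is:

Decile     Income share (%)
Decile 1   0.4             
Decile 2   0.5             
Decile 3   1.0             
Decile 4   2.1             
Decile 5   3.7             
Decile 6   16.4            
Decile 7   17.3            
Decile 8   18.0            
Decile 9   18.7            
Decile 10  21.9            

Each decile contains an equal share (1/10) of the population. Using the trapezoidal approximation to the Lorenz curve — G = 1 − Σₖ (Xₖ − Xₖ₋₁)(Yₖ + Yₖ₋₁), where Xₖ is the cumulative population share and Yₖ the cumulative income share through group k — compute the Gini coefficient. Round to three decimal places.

Cumulative income shares Yₖ: 0.0040, 0.0090, 0.0190, 0.0400, 0.0770, 0.2410, 0.4140, 0.5940, 0.7810, 1.0000
Σ (Xₖ−Xₖ₋₁)(Yₖ+Yₖ₋₁) = (1/10)(0.0040+0.0000) + (1/10)(0.0090+0.0040) + (1/10)(0.0190+0.0090) + (1/10)(0.0400+0.0190) + (1/10)(0.0770+0.0400) + (1/10)(0.2410+0.0770) + (1/10)(0.4140+0.2410) + (1/10)(0.5940+0.4140) + (1/10)(0.7810+0.5940) + (1/10)(1.0000+0.7810)
  = 0.0004 + 0.0013 + 0.0028 + 0.0059 + 0.0117 + 0.0318 + 0.0655 + 0.1008 + 0.1375 + 0.1781 = 0.5358
G = 1 − 0.5358 = 0.4642

0.464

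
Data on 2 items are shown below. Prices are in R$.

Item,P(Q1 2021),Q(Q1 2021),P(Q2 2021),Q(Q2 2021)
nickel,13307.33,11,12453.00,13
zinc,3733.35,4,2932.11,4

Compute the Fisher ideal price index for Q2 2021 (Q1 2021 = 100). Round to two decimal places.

Laspeyres component (base-period weights):
ΣP(Q2 2021)Q(Q1 2021) = 12453.00×11 + 2932.11×4 = 136983 + 11728.44 = 148711.44
ΣP(Q1 2021)Q(Q1 2021) = 13307.33×11 + 3733.35×4 = 146380.63 + 14933.4 = 161314.03
L = 148711.44 / 161314.03 × 100 = 92.1875
Paasche component (current-period weights):
ΣP(Q2 2021)Q(Q2 2021) = 12453.00×13 + 2932.11×4 = 161889 + 11728.44 = 173617.44
ΣP(Q1 2021)Q(Q2 2021) = 13307.33×13 + 3733.35×4 = 172995.29 + 14933.4 = 187928.69
P = 173617.44 / 187928.69 × 100 = 92.3847
Fisher = √(L × P) = √(92.1875 × 92.3847) = 92.2861

92.29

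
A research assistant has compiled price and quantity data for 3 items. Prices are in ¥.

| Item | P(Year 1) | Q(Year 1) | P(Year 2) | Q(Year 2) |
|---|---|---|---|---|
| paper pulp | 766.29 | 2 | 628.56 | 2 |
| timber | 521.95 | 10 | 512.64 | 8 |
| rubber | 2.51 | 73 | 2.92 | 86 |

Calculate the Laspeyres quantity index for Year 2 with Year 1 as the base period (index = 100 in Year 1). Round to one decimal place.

Laspeyres quantity index uses base-period prices as weights.
ΣP(Year 1)·Q(Year 2) = 766.29×2 + 521.95×8 + 2.51×86 = 1532.58 + 4175.6 + 215.86 = 5924.04
ΣP(Year 1)·Q(Year 1) = 766.29×2 + 521.95×10 + 2.51×73 = 1532.58 + 5219.5 + 183.23 = 6935.31
Index = 5924.04 / 6935.31 × 100 = 85.4185

85.4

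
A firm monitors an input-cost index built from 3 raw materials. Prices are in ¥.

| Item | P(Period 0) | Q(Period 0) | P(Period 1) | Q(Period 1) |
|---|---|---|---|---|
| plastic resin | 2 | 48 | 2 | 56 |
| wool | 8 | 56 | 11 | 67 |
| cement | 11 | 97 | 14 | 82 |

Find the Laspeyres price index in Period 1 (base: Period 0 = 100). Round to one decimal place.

128.5

Laspeyres price index uses base-period quantities as weights.
ΣP(Period 1)·Q(Period 0) = 2×48 + 11×56 + 14×97 = 96 + 616 + 1358 = 2070
ΣP(Period 0)·Q(Period 0) = 2×48 + 8×56 + 11×97 = 96 + 448 + 1067 = 1611
Index = 2070 / 1611 × 100 = 128.4916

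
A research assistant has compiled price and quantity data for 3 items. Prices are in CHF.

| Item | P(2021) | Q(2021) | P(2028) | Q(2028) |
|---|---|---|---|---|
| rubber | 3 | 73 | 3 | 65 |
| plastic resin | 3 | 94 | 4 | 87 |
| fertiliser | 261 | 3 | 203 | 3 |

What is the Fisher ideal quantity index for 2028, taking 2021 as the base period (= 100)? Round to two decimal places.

Laspeyres component (base-period weights):
ΣP(2021)Q(2028) = 3×65 + 3×87 + 261×3 = 195 + 261 + 783 = 1239
ΣP(2021)Q(2021) = 3×73 + 3×94 + 261×3 = 219 + 282 + 783 = 1284
L = 1239 / 1284 × 100 = 96.4953
Paasche component (current-period weights):
ΣP(2028)Q(2028) = 3×65 + 4×87 + 203×3 = 195 + 348 + 609 = 1152
ΣP(2028)Q(2021) = 3×73 + 4×94 + 203×3 = 219 + 376 + 609 = 1204
P = 1152 / 1204 × 100 = 95.6811
Fisher = √(L × P) = √(96.4953 × 95.6811) = 96.0873

96.09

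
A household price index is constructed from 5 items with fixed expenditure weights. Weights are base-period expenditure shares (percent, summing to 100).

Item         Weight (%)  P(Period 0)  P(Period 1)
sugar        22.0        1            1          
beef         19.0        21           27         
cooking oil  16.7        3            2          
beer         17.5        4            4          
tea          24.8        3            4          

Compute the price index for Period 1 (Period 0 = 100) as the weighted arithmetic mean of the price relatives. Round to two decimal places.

sugar: 22.0 × (1/1) = 22.0 × 1.000000 = 22.0000
beef: 19.0 × (27/21) = 19.0 × 1.285714 = 24.4286
cooking oil: 16.7 × (2/3) = 16.7 × 0.666667 = 11.1333
beer: 17.5 × (4/4) = 17.5 × 1.000000 = 17.5000
tea: 24.8 × (4/3) = 24.8 × 1.333333 = 33.0667
Index = Σ wᵢ·(p₁ᵢ/p₀ᵢ) = 22.0000 + 24.4286 + 11.1333 + 17.5000 + 33.0667 = 108.1286

108.13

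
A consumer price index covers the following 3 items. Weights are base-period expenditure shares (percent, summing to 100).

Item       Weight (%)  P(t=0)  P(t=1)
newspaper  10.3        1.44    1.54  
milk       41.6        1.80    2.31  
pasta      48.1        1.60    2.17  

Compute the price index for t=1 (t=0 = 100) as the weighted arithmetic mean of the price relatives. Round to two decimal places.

newspaper: 10.3 × (1.54/1.44) = 10.3 × 1.069444 = 11.0153
milk: 41.6 × (2.31/1.80) = 41.6 × 1.283333 = 53.3867
pasta: 48.1 × (2.17/1.60) = 48.1 × 1.356250 = 65.2356
Index = Σ wᵢ·(p₁ᵢ/p₀ᵢ) = 11.0153 + 53.3867 + 65.2356 = 129.6376

129.64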